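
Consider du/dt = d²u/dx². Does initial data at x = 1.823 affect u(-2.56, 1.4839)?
Yes, for any finite x. The heat equation has infinite propagation speed, so all initial data affects all points at any t > 0.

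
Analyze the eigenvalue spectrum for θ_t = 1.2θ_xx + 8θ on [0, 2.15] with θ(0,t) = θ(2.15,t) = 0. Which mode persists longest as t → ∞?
Eigenvalues: λₙ = 1.2n²π²/2.15² - 8.
First three modes:
  n=1: λ₁ = 1.2π²/2.15² - 8 ≈ -5.438
  n=2: λ₂ = 4.8π²/2.15² - 8 ≈ 2.249
  n=3: λ₃ = 10.8π²/2.15² - 8 ≈ 15.059
Since 1.2π²/2.15² ≈ 2.562 < 8, λ₁ < 0.
The n=1 mode grows fastest (−λₙ is largest for n=1) → dominates.
Asymptotic: θ ~ c₁ sin(πx/2.15) e^{5.438t} (exponential growth at rate −λ₁ ≈ 5.438).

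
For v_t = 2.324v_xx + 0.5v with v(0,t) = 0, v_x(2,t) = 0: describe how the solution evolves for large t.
v → 0. Diffusion dominates reaction (r=0.5 < κπ²/(4L²)≈1.43); solution decays.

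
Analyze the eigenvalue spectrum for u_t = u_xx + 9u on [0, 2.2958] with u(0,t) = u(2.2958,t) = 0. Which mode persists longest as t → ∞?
Eigenvalues: λₙ = n²π²/2.2958² - 9.
First three modes:
  n=1: λ₁ = π²/2.2958² - 9 ≈ -7.127
  n=2: λ₂ = 4π²/2.2958² - 9 ≈ -1.51
  n=3: λ₃ = 9π²/2.2958² - 9 ≈ 7.853
Since π²/2.2958² ≈ 1.873 < 9, λ₁ < 0.
The n=1 mode grows fastest (−λₙ is largest for n=1) → dominates.
Asymptotic: u ~ c₁ sin(πx/2.2958) e^{7.127t} (exponential growth at rate −λ₁ ≈ 7.127).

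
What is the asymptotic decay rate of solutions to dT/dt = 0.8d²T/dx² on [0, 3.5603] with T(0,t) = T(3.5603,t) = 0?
Eigenvalues: λₙ = 0.8n²π²/3.5603².
First three modes:
  n=1: λ₁ = 0.8π²/3.5603² ≈ 0.623
  n=2: λ₂ = 3.2π²/3.5603² ≈ 2.492 (4× faster decay)
  n=3: λ₃ = 7.2π²/3.5603² ≈ 5.606 (9× faster decay)
As t → ∞, higher modes decay exponentially faster. The n=1 mode dominates: T ~ c₁ sin(πx/3.5603) e^{-λ₁t}.
Decay rate: λ₁ = 0.8π²/3.5603² ≈ 0.623.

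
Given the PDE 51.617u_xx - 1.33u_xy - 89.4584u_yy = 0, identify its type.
The second-order coefficients are A = 51.617, B = -1.33, C = -89.4584. Since B² - 4AC = 18472.0658312 > 0, this is a hyperbolic PDE.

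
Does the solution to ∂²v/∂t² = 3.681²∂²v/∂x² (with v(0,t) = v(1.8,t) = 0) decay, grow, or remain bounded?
v oscillates (no decay). Energy is conserved; the solution oscillates indefinitely as standing waves.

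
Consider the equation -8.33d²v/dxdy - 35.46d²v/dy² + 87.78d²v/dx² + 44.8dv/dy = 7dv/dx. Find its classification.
Rewriting in standard form: 87.78d²v/dx² - 8.33d²v/dxdy - 35.46d²v/dy² - 7dv/dx + 44.8dv/dy = 0. Hyperbolic. (A = 87.78, B = -8.33, C = -35.46 gives B² - 4AC = 12520.1041.)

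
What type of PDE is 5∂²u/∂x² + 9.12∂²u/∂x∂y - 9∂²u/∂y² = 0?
With A = 5, B = 9.12, C = -9, the discriminant is 263.1744. This is a hyperbolic PDE.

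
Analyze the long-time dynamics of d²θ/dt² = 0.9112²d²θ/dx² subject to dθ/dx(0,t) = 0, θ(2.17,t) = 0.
Long-time behavior: θ oscillates (no decay). Energy is conserved; the solution oscillates indefinitely as standing waves.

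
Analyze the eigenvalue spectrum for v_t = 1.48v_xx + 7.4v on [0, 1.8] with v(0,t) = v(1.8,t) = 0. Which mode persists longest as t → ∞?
Eigenvalues: λₙ = 1.48n²π²/1.8² - 7.4.
First three modes:
  n=1: λ₁ = 1.48π²/1.8² - 7.4 ≈ -2.892
  n=2: λ₂ = 5.92π²/1.8² - 7.4 ≈ 10.633
  n=3: λ₃ = 13.32π²/1.8² - 7.4 ≈ 33.175
Since 1.48π²/1.8² ≈ 4.508 < 7.4, λ₁ < 0.
The n=1 mode grows fastest (−λₙ is largest for n=1) → dominates.
Asymptotic: v ~ c₁ sin(πx/1.8) e^{2.892t} (exponential growth at rate −λ₁ ≈ 2.892).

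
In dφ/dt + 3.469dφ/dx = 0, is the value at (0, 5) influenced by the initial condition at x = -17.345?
Yes. The characteristic through (0, 5) passes through x = -17.345.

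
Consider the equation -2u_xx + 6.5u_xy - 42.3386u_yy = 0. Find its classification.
Elliptic. (A = -2, B = 6.5, C = -42.3386 gives B² - 4AC = -296.4588.)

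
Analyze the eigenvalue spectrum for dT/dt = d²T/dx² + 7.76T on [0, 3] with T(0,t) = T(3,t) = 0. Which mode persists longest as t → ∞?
Eigenvalues: λₙ = n²π²/3² - 7.76.
First three modes:
  n=1: λ₁ = π²/3² - 7.76 ≈ -6.663
  n=2: λ₂ = 4π²/3² - 7.76 ≈ -3.374
  n=3: λ₃ = 9π²/3² - 7.76 ≈ 2.11
Since π²/3² ≈ 1.097 < 7.76, λ₁ < 0.
The n=1 mode grows fastest (−λₙ is largest for n=1) → dominates.
Asymptotic: T ~ c₁ sin(πx/3) e^{6.663t} (exponential growth at rate −λ₁ ≈ 6.663).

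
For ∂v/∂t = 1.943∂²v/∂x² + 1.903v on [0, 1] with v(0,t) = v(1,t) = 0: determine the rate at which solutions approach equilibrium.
Eigenvalues: λₙ = 1.943n²π²/1² - 1.903.
First three modes:
  n=1: λ₁ = 1.943π² - 1.903 ≈ 17.274
  n=2: λ₂ = 7.772π² - 1.903 ≈ 74.804
  n=3: λ₃ = 17.487π² - 1.903 ≈ 170.687
Since 1.943π² ≈ 19.177 > 1.903, all λₙ > 0.
The n=1 mode decays slowest → dominates as t → ∞.
Asymptotic: v ~ c₁ sin(πx/1) e^{-λ₁t} with decay rate λ₁ ≈ 17.274.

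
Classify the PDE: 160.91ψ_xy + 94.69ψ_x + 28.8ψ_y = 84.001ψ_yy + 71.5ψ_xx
Rewriting in standard form: -71.5ψ_xx + 160.91ψ_xy - 84.001ψ_yy + 94.69ψ_x + 28.8ψ_y = 0. A = -71.5, B = 160.91, C = -84.001. Discriminant B² - 4AC = 1867.7421. Since 1867.7421 > 0, hyperbolic.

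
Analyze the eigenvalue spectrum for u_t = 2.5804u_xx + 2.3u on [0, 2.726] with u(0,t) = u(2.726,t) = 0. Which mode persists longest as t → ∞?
Eigenvalues: λₙ = 2.5804n²π²/2.726² - 2.3.
First three modes:
  n=1: λ₁ = 2.5804π²/2.726² - 2.3 ≈ 1.127
  n=2: λ₂ = 10.3216π²/2.726² - 2.3 ≈ 11.409
  n=3: λ₃ = 23.2236π²/2.726² - 2.3 ≈ 28.544
Since 2.5804π²/2.726² ≈ 3.427 > 2.3, all λₙ > 0.
The n=1 mode decays slowest → dominates as t → ∞.
Asymptotic: u ~ c₁ sin(πx/2.726) e^{-λ₁t} with decay rate λ₁ ≈ 1.127.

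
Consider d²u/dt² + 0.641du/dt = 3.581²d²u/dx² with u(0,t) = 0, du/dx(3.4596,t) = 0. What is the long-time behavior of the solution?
As t → ∞, u → 0. Damping (γ=0.641) dissipates energy; oscillations decay exponentially.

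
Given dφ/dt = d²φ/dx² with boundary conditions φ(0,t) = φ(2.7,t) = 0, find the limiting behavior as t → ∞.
φ → 0. Heat diffuses out through both boundaries.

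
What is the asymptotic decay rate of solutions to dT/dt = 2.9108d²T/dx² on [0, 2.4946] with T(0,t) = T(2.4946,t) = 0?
Eigenvalues: λₙ = 2.9108n²π²/2.4946².
First three modes:
  n=1: λ₁ = 2.9108π²/2.4946² ≈ 4.616
  n=2: λ₂ = 11.6432π²/2.4946² ≈ 18.466 (4× faster decay)
  n=3: λ₃ = 26.1972π²/2.4946² ≈ 41.548 (9× faster decay)
As t → ∞, higher modes decay exponentially faster. The n=1 mode dominates: T ~ c₁ sin(πx/2.4946) e^{-λ₁t}.
Decay rate: λ₁ = 2.9108π²/2.4946² ≈ 4.616.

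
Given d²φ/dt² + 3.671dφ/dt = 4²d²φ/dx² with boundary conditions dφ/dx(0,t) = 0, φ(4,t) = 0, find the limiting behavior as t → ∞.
φ → 0. Damping (γ=3.671) dissipates energy; oscillations decay exponentially.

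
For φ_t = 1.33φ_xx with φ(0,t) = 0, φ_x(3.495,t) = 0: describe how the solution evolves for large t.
φ → 0. Heat escapes through the Dirichlet boundary.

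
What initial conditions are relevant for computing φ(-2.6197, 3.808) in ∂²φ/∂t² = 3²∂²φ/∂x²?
Domain of dependence: [-14.0437, 8.8043]. Signals travel at speed 3, so data within |x - -2.6197| ≤ 3·3.808 = 11.424 can reach the point.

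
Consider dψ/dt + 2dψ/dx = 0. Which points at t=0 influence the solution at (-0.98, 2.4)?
A single point: x = -5.78. The characteristic through (-0.98, 2.4) is x - 2t = const, so x = -0.98 - 2·2.4 = -5.78.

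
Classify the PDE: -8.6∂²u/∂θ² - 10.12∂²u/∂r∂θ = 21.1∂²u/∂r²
Rewriting in standard form: -21.1∂²u/∂r² - 10.12∂²u/∂r∂θ - 8.6∂²u/∂θ² = 0. A = -21.1, B = -10.12, C = -8.6. Discriminant B² - 4AC = -623.4256. Since -623.4256 < 0, elliptic.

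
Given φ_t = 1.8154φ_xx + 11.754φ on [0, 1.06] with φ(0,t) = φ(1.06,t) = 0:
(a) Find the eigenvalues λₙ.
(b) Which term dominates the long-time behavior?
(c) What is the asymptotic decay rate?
Eigenvalues: λₙ = 1.8154n²π²/1.06² - 11.754.
First three modes:
  n=1: λ₁ = 1.8154π²/1.06² - 11.754 ≈ 4.192
  n=2: λ₂ = 7.2616π²/1.06² - 11.754 ≈ 52.031
  n=3: λ₃ = 16.3386π²/1.06² - 11.754 ≈ 131.763
Since 1.8154π²/1.06² ≈ 15.946 > 11.754, all λₙ > 0.
The n=1 mode decays slowest → dominates as t → ∞.
Asymptotic: φ ~ c₁ sin(πx/1.06) e^{-λ₁t} with decay rate λ₁ ≈ 4.192.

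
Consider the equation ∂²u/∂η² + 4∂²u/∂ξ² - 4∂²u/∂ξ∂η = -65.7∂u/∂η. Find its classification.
Rewriting in standard form: 4∂²u/∂ξ² - 4∂²u/∂ξ∂η + ∂²u/∂η² + 65.7∂u/∂η = 0. Parabolic. (A = 4, B = -4, C = 1 gives B² - 4AC = 0.)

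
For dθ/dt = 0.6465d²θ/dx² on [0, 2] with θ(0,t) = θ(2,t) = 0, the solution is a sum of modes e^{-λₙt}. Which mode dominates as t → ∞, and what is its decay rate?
Eigenvalues: λₙ = 0.6465n²π²/2².
First three modes:
  n=1: λ₁ = 0.6465π²/2² ≈ 1.595
  n=2: λ₂ = 2.586π²/2² ≈ 6.381 (4× faster decay)
  n=3: λ₃ = 5.8185π²/2² ≈ 14.357 (9× faster decay)
As t → ∞, higher modes decay exponentially faster. The n=1 mode dominates: θ ~ c₁ sin(πx/2) e^{-λ₁t}.
Decay rate: λ₁ = 0.6465π²/2² ≈ 1.595.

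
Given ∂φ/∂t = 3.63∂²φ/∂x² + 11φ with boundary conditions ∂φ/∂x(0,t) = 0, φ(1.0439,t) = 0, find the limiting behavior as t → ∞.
φ grows unboundedly. Reaction dominates diffusion (r=11 > κπ²/(4L²)≈8.22); solution grows exponentially.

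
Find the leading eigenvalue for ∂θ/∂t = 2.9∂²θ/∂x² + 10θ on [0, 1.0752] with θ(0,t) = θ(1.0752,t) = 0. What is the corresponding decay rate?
Eigenvalues: λₙ = 2.9n²π²/1.0752² - 10.
First three modes:
  n=1: λ₁ = 2.9π²/1.0752² - 10 ≈ 14.758
  n=2: λ₂ = 11.6π²/1.0752² - 10 ≈ 89.033
  n=3: λ₃ = 26.1π²/1.0752² - 10 ≈ 212.824
Since 2.9π²/1.0752² ≈ 24.758 > 10, all λₙ > 0.
The n=1 mode decays slowest → dominates as t → ∞.
Asymptotic: θ ~ c₁ sin(πx/1.0752) e^{-λ₁t} with decay rate λ₁ ≈ 14.758.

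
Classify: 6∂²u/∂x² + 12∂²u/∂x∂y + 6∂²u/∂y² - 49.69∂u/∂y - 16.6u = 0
Parabolic (discriminant = 0).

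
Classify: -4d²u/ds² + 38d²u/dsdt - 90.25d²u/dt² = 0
Parabolic (discriminant = 0).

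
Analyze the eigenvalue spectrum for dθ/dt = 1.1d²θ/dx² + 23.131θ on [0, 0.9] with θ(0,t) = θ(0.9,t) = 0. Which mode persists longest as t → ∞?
Eigenvalues: λₙ = 1.1n²π²/0.9² - 23.131.
First three modes:
  n=1: λ₁ = 1.1π²/0.9² - 23.131 ≈ -9.728
  n=2: λ₂ = 4.4π²/0.9² - 23.131 ≈ 30.482
  n=3: λ₃ = 9.9π²/0.9² - 23.131 ≈ 97.497
Since 1.1π²/0.9² ≈ 13.403 < 23.131, λ₁ < 0.
The n=1 mode grows fastest (−λₙ is largest for n=1) → dominates.
Asymptotic: θ ~ c₁ sin(πx/0.9) e^{9.728t} (exponential growth at rate −λ₁ ≈ 9.728).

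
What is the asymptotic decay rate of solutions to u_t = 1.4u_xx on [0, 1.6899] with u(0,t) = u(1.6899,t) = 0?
Eigenvalues: λₙ = 1.4n²π²/1.6899².
First three modes:
  n=1: λ₁ = 1.4π²/1.6899² ≈ 4.838
  n=2: λ₂ = 5.6π²/1.6899² ≈ 19.354 (4× faster decay)
  n=3: λ₃ = 12.6π²/1.6899² ≈ 43.546 (9× faster decay)
As t → ∞, higher modes decay exponentially faster. The n=1 mode dominates: u ~ c₁ sin(πx/1.6899) e^{-λ₁t}.
Decay rate: λ₁ = 1.4π²/1.6899² ≈ 4.838.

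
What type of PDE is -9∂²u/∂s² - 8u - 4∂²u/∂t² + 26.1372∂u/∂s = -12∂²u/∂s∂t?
Rewriting in standard form: -9∂²u/∂s² + 12∂²u/∂s∂t - 4∂²u/∂t² + 26.1372∂u/∂s - 8u = 0. With A = -9, B = 12, C = -4, the discriminant is 0. This is a parabolic PDE.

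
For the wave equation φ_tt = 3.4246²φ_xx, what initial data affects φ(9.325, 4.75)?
Domain of dependence: [-6.94185, 25.59185]. Signals travel at speed 3.4246, so data within |x - 9.325| ≤ 3.4246·4.75 = 16.26685 can reach the point.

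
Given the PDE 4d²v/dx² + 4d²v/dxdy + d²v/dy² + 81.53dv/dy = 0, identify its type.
The second-order coefficients are A = 4, B = 4, C = 1. Since B² - 4AC = 0 = 0, this is a parabolic PDE.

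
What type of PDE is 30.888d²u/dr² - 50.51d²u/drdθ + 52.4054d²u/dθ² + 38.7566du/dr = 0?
With A = 30.888, B = -50.51, C = 52.4054, the discriminant is -3923.5318808. This is an elliptic PDE.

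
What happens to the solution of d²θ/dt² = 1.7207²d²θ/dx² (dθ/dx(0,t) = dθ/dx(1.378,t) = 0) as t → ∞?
θ oscillates about a mean that drifts linearly in t (generically unbounded; no decay). There is no damping, so the nonconstant modes persist as standing waves (energy conserved, no decay). But with Neumann conditions at both ends the constant mode has eigenvalue 0: the spatial mean M(t) of θ satisfies M'' = 0, so M(t) = M(0) + M'(0)·t. Unless the initial velocity has zero mean (∫θ_t(x,0)dx = 0), the solution grows linearly in t (unbounded, though not exponentially); if it does have zero mean, the solution stays bounded and simply oscillates.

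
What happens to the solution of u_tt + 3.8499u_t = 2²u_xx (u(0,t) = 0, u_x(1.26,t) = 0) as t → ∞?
u → 0. Damping (γ=3.8499) dissipates energy; oscillations decay exponentially.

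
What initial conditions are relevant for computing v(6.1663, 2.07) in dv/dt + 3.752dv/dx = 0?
A single point: x = -1.60034. The characteristic through (6.1663, 2.07) is x - 3.752t = const, so x = 6.1663 - 3.752·2.07 = -1.60034.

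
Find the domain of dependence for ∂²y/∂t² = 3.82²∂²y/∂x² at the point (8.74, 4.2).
Domain of dependence: [-7.304, 24.784]. Signals travel at speed 3.82, so data within |x - 8.74| ≤ 3.82·4.2 = 16.044 can reach the point.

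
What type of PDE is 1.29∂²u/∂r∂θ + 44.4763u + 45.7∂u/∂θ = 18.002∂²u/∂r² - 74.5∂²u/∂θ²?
Rewriting in standard form: -18.002∂²u/∂r² + 1.29∂²u/∂r∂θ + 74.5∂²u/∂θ² + 45.7∂u/∂θ + 44.4763u = 0. With A = -18.002, B = 1.29, C = 74.5, the discriminant is 5366.2601. This is a hyperbolic PDE.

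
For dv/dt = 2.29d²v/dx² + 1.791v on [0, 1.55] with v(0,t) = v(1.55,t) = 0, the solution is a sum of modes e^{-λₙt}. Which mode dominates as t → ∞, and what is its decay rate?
Eigenvalues: λₙ = 2.29n²π²/1.55² - 1.791.
First three modes:
  n=1: λ₁ = 2.29π²/1.55² - 1.791 ≈ 7.616
  n=2: λ₂ = 9.16π²/1.55² - 1.791 ≈ 35.839
  n=3: λ₃ = 20.61π²/1.55² - 1.791 ≈ 82.876
Since 2.29π²/1.55² ≈ 9.407 > 1.791, all λₙ > 0.
The n=1 mode decays slowest → dominates as t → ∞.
Asymptotic: v ~ c₁ sin(πx/1.55) e^{-λ₁t} with decay rate λ₁ ≈ 7.616.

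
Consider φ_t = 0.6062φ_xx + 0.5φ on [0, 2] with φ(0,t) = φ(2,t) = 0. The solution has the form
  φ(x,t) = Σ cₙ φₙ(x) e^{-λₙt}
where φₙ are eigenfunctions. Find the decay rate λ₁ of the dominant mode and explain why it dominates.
Eigenvalues: λₙ = 0.6062n²π²/2² - 0.5.
First three modes:
  n=1: λ₁ = 0.6062π²/2² - 0.5 ≈ 0.996
  n=2: λ₂ = 2.4248π²/2² - 0.5 ≈ 5.483
  n=3: λ₃ = 5.4558π²/2² - 0.5 ≈ 12.962
Since 0.6062π²/2² ≈ 1.496 > 0.5, all λₙ > 0.
The n=1 mode decays slowest → dominates as t → ∞.
Asymptotic: φ ~ c₁ sin(πx/2) e^{-λ₁t} with decay rate λ₁ ≈ 0.996.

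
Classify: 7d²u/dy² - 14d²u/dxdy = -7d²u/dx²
Rewriting in standard form: 7d²u/dx² - 14d²u/dxdy + 7d²u/dy² = 0. Parabolic (discriminant = 0).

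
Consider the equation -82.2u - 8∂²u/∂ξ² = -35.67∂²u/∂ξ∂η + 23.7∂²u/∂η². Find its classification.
Rewriting in standard form: -8∂²u/∂ξ² + 35.67∂²u/∂ξ∂η - 23.7∂²u/∂η² - 82.2u = 0. Hyperbolic. (A = -8, B = 35.67, C = -23.7 gives B² - 4AC = 513.9489.)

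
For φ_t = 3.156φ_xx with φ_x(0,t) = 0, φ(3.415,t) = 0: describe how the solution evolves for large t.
φ → 0. Heat escapes through the Dirichlet boundary.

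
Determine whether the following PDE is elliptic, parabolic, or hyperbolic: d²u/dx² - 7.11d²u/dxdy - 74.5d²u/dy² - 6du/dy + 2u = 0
Coefficients: A = 1, B = -7.11, C = -74.5. B² - 4AC = 348.5521, which is positive, so the equation is hyperbolic.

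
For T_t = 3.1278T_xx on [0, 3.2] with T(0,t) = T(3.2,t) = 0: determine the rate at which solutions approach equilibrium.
Eigenvalues: λₙ = 3.1278n²π²/3.2².
First three modes:
  n=1: λ₁ = 3.1278π²/3.2² ≈ 3.015
  n=2: λ₂ = 12.5112π²/3.2² ≈ 12.059 (4× faster decay)
  n=3: λ₃ = 28.1502π²/3.2² ≈ 27.132 (9× faster decay)
As t → ∞, higher modes decay exponentially faster. The n=1 mode dominates: T ~ c₁ sin(πx/3.2) e^{-λ₁t}.
Decay rate: λ₁ = 3.1278π²/3.2² ≈ 3.015.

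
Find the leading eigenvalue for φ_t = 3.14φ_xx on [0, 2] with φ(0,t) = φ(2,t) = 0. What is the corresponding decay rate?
Eigenvalues: λₙ = 3.14n²π²/2².
First three modes:
  n=1: λ₁ = 3.14π²/2² ≈ 7.748
  n=2: λ₂ = 12.56π²/2² ≈ 30.991 (4× faster decay)
  n=3: λ₃ = 28.26π²/2² ≈ 69.729 (9× faster decay)
As t → ∞, higher modes decay exponentially faster. The n=1 mode dominates: φ ~ c₁ sin(πx/2) e^{-λ₁t}.
Decay rate: λ₁ = 3.14π²/2² ≈ 7.748.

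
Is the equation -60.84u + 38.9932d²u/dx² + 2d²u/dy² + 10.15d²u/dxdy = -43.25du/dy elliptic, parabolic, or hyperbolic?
Rewriting in standard form: 38.9932d²u/dx² + 10.15d²u/dxdy + 2d²u/dy² + 43.25du/dy - 60.84u = 0. Computing B² - 4AC with A = 38.9932, B = 10.15, C = 2: discriminant = -208.9231 (negative). Answer: elliptic.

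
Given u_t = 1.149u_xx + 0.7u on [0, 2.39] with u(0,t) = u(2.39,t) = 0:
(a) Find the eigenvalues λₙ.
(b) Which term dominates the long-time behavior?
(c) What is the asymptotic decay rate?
Eigenvalues: λₙ = 1.149n²π²/2.39² - 0.7.
First three modes:
  n=1: λ₁ = 1.149π²/2.39² - 0.7 ≈ 1.285
  n=2: λ₂ = 4.596π²/2.39² - 0.7 ≈ 7.241
  n=3: λ₃ = 10.341π²/2.39² - 0.7 ≈ 17.168
Since 1.149π²/2.39² ≈ 1.985 > 0.7, all λₙ > 0.
The n=1 mode decays slowest → dominates as t → ∞.
Asymptotic: u ~ c₁ sin(πx/2.39) e^{-λ₁t} with decay rate λ₁ ≈ 1.285.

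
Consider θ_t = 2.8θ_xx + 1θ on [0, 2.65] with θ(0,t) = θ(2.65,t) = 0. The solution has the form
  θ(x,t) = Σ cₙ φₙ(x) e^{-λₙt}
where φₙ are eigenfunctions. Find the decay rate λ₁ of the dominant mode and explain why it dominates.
Eigenvalues: λₙ = 2.8n²π²/2.65² - 1.
First three modes:
  n=1: λ₁ = 2.8π²/2.65² - 1 ≈ 2.935
  n=2: λ₂ = 11.2π²/2.65² - 1 ≈ 14.741
  n=3: λ₃ = 25.2π²/2.65² - 1 ≈ 34.417
Since 2.8π²/2.65² ≈ 3.935 > 1, all λₙ > 0.
The n=1 mode decays slowest → dominates as t → ∞.
Asymptotic: θ ~ c₁ sin(πx/2.65) e^{-λ₁t} with decay rate λ₁ ≈ 2.935.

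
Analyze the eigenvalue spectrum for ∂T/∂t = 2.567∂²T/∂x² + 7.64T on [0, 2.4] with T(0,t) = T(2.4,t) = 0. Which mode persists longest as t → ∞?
Eigenvalues: λₙ = 2.567n²π²/2.4² - 7.64.
First three modes:
  n=1: λ₁ = 2.567π²/2.4² - 7.64 ≈ -3.242
  n=2: λ₂ = 10.268π²/2.4² - 7.64 ≈ 9.954
  n=3: λ₃ = 23.103π²/2.4² - 7.64 ≈ 31.946
Since 2.567π²/2.4² ≈ 4.398 < 7.64, λ₁ < 0.
The n=1 mode grows fastest (−λₙ is largest for n=1) → dominates.
Asymptotic: T ~ c₁ sin(πx/2.4) e^{3.242t} (exponential growth at rate −λ₁ ≈ 3.242).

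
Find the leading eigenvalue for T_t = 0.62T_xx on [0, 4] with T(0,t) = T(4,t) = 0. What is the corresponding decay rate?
Eigenvalues: λₙ = 0.62n²π²/4².
First three modes:
  n=1: λ₁ = 0.62π²/4² ≈ 0.382
  n=2: λ₂ = 2.48π²/4² ≈ 1.53 (4× faster decay)
  n=3: λ₃ = 5.58π²/4² ≈ 3.442 (9× faster decay)
As t → ∞, higher modes decay exponentially faster. The n=1 mode dominates: T ~ c₁ sin(πx/4) e^{-λ₁t}.
Decay rate: λ₁ = 0.62π²/4² ≈ 0.382.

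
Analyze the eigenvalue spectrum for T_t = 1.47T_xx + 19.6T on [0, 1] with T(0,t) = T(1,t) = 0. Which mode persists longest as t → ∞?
Eigenvalues: λₙ = 1.47n²π²/1² - 19.6.
First three modes:
  n=1: λ₁ = 1.47π² - 19.6 ≈ -5.092
  n=2: λ₂ = 5.88π² - 19.6 ≈ 38.433
  n=3: λ₃ = 13.23π² - 19.6 ≈ 110.975
Since 1.47π² ≈ 14.508 < 19.6, λ₁ < 0.
The n=1 mode grows fastest (−λₙ is largest for n=1) → dominates.
Asymptotic: T ~ c₁ sin(πx/1) e^{5.092t} (exponential growth at rate −λ₁ ≈ 5.092).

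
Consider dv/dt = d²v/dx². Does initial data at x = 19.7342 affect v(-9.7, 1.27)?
Yes, for any finite x. The heat equation has infinite propagation speed, so all initial data affects all points at any t > 0.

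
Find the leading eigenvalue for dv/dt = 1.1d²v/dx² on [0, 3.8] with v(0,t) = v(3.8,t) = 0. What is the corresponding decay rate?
Eigenvalues: λₙ = 1.1n²π²/3.8².
First three modes:
  n=1: λ₁ = 1.1π²/3.8² ≈ 0.752
  n=2: λ₂ = 4.4π²/3.8² ≈ 3.007 (4× faster decay)
  n=3: λ₃ = 9.9π²/3.8² ≈ 6.767 (9× faster decay)
As t → ∞, higher modes decay exponentially faster. The n=1 mode dominates: v ~ c₁ sin(πx/3.8) e^{-λ₁t}.
Decay rate: λ₁ = 1.1π²/3.8² ≈ 0.752.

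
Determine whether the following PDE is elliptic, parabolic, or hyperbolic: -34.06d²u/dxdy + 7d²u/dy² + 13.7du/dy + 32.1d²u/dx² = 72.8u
Rewriting in standard form: 32.1d²u/dx² - 34.06d²u/dxdy + 7d²u/dy² + 13.7du/dy - 72.8u = 0. Coefficients: A = 32.1, B = -34.06, C = 7. B² - 4AC = 261.2836, which is positive, so the equation is hyperbolic.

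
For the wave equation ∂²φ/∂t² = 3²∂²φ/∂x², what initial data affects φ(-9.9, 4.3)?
Domain of dependence: [-22.8, 3]. Signals travel at speed 3, so data within |x - -9.9| ≤ 3·4.3 = 12.9 can reach the point.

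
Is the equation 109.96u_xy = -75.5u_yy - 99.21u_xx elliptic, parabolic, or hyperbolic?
Rewriting in standard form: 99.21u_xx + 109.96u_xy + 75.5u_yy = 0. Computing B² - 4AC with A = 99.21, B = 109.96, C = 75.5: discriminant = -17870.2184 (negative). Answer: elliptic.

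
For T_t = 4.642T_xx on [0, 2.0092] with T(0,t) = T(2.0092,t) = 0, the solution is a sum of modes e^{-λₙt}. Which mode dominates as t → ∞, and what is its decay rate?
Eigenvalues: λₙ = 4.642n²π²/2.0092².
First three modes:
  n=1: λ₁ = 4.642π²/2.0092² ≈ 11.349
  n=2: λ₂ = 18.568π²/2.0092² ≈ 45.396 (4× faster decay)
  n=3: λ₃ = 41.778π²/2.0092² ≈ 102.141 (9× faster decay)
As t → ∞, higher modes decay exponentially faster. The n=1 mode dominates: T ~ c₁ sin(πx/2.0092) e^{-λ₁t}.
Decay rate: λ₁ = 4.642π²/2.0092² ≈ 11.349.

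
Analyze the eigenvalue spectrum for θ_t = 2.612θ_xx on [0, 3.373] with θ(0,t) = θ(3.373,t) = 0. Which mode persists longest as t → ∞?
Eigenvalues: λₙ = 2.612n²π²/3.373².
First three modes:
  n=1: λ₁ = 2.612π²/3.373² ≈ 2.266
  n=2: λ₂ = 10.448π²/3.373² ≈ 9.064 (4× faster decay)
  n=3: λ₃ = 23.508π²/3.373² ≈ 20.393 (9× faster decay)
As t → ∞, higher modes decay exponentially faster. The n=1 mode dominates: θ ~ c₁ sin(πx/3.373) e^{-λ₁t}.
Decay rate: λ₁ = 2.612π²/3.373² ≈ 2.266.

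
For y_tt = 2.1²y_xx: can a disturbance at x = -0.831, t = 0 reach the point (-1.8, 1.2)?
Yes. The domain of dependence is [-4.32, 0.72], and -0.831 ∈ [-4.32, 0.72].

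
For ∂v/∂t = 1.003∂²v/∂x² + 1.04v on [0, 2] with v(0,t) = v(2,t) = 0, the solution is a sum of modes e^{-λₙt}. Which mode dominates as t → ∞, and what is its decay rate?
Eigenvalues: λₙ = 1.003n²π²/2² - 1.04.
First three modes:
  n=1: λ₁ = 1.003π²/2² - 1.04 ≈ 1.435
  n=2: λ₂ = 4.012π²/2² - 1.04 ≈ 8.859
  n=3: λ₃ = 9.027π²/2² - 1.04 ≈ 21.233
Since 1.003π²/2² ≈ 2.475 > 1.04, all λₙ > 0.
The n=1 mode decays slowest → dominates as t → ∞.
Asymptotic: v ~ c₁ sin(πx/2) e^{-λ₁t} with decay rate λ₁ ≈ 1.435.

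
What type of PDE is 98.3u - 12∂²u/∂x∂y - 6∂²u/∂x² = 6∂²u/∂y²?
Rewriting in standard form: -6∂²u/∂x² - 12∂²u/∂x∂y - 6∂²u/∂y² + 98.3u = 0. With A = -6, B = -12, C = -6, the discriminant is 0. This is a parabolic PDE.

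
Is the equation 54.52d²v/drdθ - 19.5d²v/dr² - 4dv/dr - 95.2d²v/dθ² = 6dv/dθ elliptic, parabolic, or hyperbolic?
Rewriting in standard form: -19.5d²v/dr² + 54.52d²v/drdθ - 95.2d²v/dθ² - 4dv/dr - 6dv/dθ = 0. Computing B² - 4AC with A = -19.5, B = 54.52, C = -95.2: discriminant = -4453.1696 (negative). Answer: elliptic.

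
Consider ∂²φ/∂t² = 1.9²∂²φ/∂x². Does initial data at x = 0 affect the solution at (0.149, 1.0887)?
Yes. The domain of dependence is [-1.91953, 2.21753], and 0 ∈ [-1.91953, 2.21753].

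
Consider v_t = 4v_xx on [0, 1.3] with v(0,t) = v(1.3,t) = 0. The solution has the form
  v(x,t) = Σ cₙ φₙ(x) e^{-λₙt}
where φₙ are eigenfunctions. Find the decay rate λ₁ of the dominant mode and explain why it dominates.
Eigenvalues: λₙ = 4n²π²/1.3².
First three modes:
  n=1: λ₁ = 4π²/1.3² ≈ 23.36
  n=2: λ₂ = 16π²/1.3² ≈ 93.44 (4× faster decay)
  n=3: λ₃ = 36π²/1.3² ≈ 210.24 (9× faster decay)
As t → ∞, higher modes decay exponentially faster. The n=1 mode dominates: v ~ c₁ sin(πx/1.3) e^{-λ₁t}.
Decay rate: λ₁ = 4π²/1.3² ≈ 23.36.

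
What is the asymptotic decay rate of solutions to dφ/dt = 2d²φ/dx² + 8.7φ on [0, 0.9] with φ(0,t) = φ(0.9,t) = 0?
Eigenvalues: λₙ = 2n²π²/0.9² - 8.7.
First three modes:
  n=1: λ₁ = 2π²/0.9² - 8.7 ≈ 15.669
  n=2: λ₂ = 8π²/0.9² - 8.7 ≈ 88.778
  n=3: λ₃ = 18π²/0.9² - 8.7 ≈ 210.625
Since 2π²/0.9² ≈ 24.369 > 8.7, all λₙ > 0.
The n=1 mode decays slowest → dominates as t → ∞.
Asymptotic: φ ~ c₁ sin(πx/0.9) e^{-λ₁t} with decay rate λ₁ ≈ 15.669.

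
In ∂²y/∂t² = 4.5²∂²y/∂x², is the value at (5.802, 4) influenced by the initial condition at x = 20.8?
Yes. The domain of dependence is [-12.198, 23.802], and 20.8 ∈ [-12.198, 23.802].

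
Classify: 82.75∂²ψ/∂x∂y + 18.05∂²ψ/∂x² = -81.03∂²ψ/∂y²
Rewriting in standard form: 18.05∂²ψ/∂x² + 82.75∂²ψ/∂x∂y + 81.03∂²ψ/∂y² = 0. Hyperbolic (discriminant = 997.1965).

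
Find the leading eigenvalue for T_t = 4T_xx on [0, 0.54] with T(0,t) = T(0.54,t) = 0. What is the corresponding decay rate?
Eigenvalues: λₙ = 4n²π²/0.54².
First three modes:
  n=1: λ₁ = 4π²/0.54² ≈ 135.386
  n=2: λ₂ = 16π²/0.54² ≈ 541.542 (4× faster decay)
  n=3: λ₃ = 36π²/0.54² ≈ 1218.47 (9× faster decay)
As t → ∞, higher modes decay exponentially faster. The n=1 mode dominates: T ~ c₁ sin(πx/0.54) e^{-λ₁t}.
Decay rate: λ₁ = 4π²/0.54² ≈ 135.386.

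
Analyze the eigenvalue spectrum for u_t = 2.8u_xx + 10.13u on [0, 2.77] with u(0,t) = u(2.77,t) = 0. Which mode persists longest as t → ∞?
Eigenvalues: λₙ = 2.8n²π²/2.77² - 10.13.
First three modes:
  n=1: λ₁ = 2.8π²/2.77² - 10.13 ≈ -6.528
  n=2: λ₂ = 11.2π²/2.77² - 10.13 ≈ 4.276
  n=3: λ₃ = 25.2π²/2.77² - 10.13 ≈ 22.285
Since 2.8π²/2.77² ≈ 3.602 < 10.13, λ₁ < 0.
The n=1 mode grows fastest (−λₙ is largest for n=1) → dominates.
Asymptotic: u ~ c₁ sin(πx/2.77) e^{6.528t} (exponential growth at rate −λ₁ ≈ 6.528).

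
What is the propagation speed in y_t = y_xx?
Infinite. The heat equation is parabolic, not hyperbolic, so disturbances propagate instantly.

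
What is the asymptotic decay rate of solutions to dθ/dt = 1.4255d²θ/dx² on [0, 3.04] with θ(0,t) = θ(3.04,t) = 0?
Eigenvalues: λₙ = 1.4255n²π²/3.04².
First three modes:
  n=1: λ₁ = 1.4255π²/3.04² ≈ 1.522
  n=2: λ₂ = 5.702π²/3.04² ≈ 6.089 (4× faster decay)
  n=3: λ₃ = 12.8295π²/3.04² ≈ 13.701 (9× faster decay)
As t → ∞, higher modes decay exponentially faster. The n=1 mode dominates: θ ~ c₁ sin(πx/3.04) e^{-λ₁t}.
Decay rate: λ₁ = 1.4255π²/3.04² ≈ 1.522.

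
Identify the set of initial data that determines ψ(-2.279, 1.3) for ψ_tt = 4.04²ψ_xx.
Domain of dependence: [-7.531, 2.973]. Signals travel at speed 4.04, so data within |x - -2.279| ≤ 4.04·1.3 = 5.252 can reach the point.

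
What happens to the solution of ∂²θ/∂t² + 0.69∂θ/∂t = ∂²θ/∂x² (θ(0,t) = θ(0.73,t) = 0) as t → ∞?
θ → 0. Damping (γ=0.69) dissipates energy; oscillations decay exponentially.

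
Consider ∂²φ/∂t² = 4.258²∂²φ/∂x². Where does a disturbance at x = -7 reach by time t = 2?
Domain of influence: [-15.516, 1.516]. Data at x = -7 spreads outward at speed 4.258.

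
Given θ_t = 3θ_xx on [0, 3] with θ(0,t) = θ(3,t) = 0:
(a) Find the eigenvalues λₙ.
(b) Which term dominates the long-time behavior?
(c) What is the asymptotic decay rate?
Eigenvalues: λₙ = 3n²π²/3².
First three modes:
  n=1: λ₁ = 3π²/3² ≈ 3.29
  n=2: λ₂ = 12π²/3² ≈ 13.159 (4× faster decay)
  n=3: λ₃ = 27π²/3² ≈ 29.609 (9× faster decay)
As t → ∞, higher modes decay exponentially faster. The n=1 mode dominates: θ ~ c₁ sin(πx/3) e^{-λ₁t}.
Decay rate: λ₁ = 3π²/3² ≈ 3.29.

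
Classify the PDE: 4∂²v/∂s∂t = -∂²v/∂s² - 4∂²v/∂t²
Rewriting in standard form: ∂²v/∂s² + 4∂²v/∂s∂t + 4∂²v/∂t² = 0. A = 1, B = 4, C = 4. Discriminant B² - 4AC = 0. Since 0 = 0, parabolic.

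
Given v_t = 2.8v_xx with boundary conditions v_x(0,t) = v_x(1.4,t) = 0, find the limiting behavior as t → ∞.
v → constant (steady state). Heat is conserved (no flux at boundaries); solution approaches the spatial average.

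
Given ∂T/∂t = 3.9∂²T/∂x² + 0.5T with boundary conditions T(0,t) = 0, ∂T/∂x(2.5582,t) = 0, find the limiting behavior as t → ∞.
T → 0. Diffusion dominates reaction (r=0.5 < κπ²/(4L²)≈1.47); solution decays.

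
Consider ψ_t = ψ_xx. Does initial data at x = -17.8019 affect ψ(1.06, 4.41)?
Yes, for any finite x. The heat equation has infinite propagation speed, so all initial data affects all points at any t > 0.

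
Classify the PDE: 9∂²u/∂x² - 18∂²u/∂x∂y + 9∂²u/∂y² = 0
A = 9, B = -18, C = 9. Discriminant B² - 4AC = 0. Since 0 = 0, parabolic.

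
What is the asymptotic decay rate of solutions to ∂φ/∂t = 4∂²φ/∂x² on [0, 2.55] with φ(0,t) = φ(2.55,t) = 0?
Eigenvalues: λₙ = 4n²π²/2.55².
First three modes:
  n=1: λ₁ = 4π²/2.55² ≈ 6.071
  n=2: λ₂ = 16π²/2.55² ≈ 24.285 (4× faster decay)
  n=3: λ₃ = 36π²/2.55² ≈ 54.641 (9× faster decay)
As t → ∞, higher modes decay exponentially faster. The n=1 mode dominates: φ ~ c₁ sin(πx/2.55) e^{-λ₁t}.
Decay rate: λ₁ = 4π²/2.55² ≈ 6.071.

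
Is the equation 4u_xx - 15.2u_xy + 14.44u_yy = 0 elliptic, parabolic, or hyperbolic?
Computing B² - 4AC with A = 4, B = -15.2, C = 14.44: discriminant = 0 (zero). Answer: parabolic.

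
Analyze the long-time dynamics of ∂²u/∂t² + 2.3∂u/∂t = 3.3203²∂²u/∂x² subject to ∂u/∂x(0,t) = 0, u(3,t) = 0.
Long-time behavior: u → 0. Damping (γ=2.3) dissipates energy; oscillations decay exponentially.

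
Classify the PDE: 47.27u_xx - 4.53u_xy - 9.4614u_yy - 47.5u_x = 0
A = 47.27, B = -4.53, C = -9.4614. Discriminant B² - 4AC = 1809.482412. Since 1809.482412 > 0, hyperbolic.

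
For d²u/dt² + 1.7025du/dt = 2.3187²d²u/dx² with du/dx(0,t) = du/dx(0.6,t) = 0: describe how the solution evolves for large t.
u → constant (steady state). Damping (γ=1.7025) dissipates the nonconstant modes; with Neumann BCs the spatial average obeys M''+γM'=0 and tends to a finite limit.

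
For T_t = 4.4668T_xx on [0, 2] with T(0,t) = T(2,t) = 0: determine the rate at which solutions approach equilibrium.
Eigenvalues: λₙ = 4.4668n²π²/2².
First three modes:
  n=1: λ₁ = 4.4668π²/2² ≈ 11.021
  n=2: λ₂ = 17.8672π²/2² ≈ 44.086 (4× faster decay)
  n=3: λ₃ = 40.2012π²/2² ≈ 99.192 (9× faster decay)
As t → ∞, higher modes decay exponentially faster. The n=1 mode dominates: T ~ c₁ sin(πx/2) e^{-λ₁t}.
Decay rate: λ₁ = 4.4668π²/2² ≈ 11.021.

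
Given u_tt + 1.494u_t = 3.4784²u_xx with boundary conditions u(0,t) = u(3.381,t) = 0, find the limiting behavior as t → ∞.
u → 0. Damping (γ=1.494) dissipates energy; oscillations decay exponentially.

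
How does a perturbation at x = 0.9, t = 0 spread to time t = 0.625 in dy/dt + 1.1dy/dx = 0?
At x = 1.5875. The characteristic carries data from (0.9, 0) to (1.5875, 0.625).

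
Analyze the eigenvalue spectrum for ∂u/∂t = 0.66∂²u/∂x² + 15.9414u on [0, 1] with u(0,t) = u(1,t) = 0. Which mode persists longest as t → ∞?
Eigenvalues: λₙ = 0.66n²π²/1² - 15.9414.
First three modes:
  n=1: λ₁ = 0.66π² - 15.9414 ≈ -9.427
  n=2: λ₂ = 2.64π² - 15.9414 ≈ 10.114
  n=3: λ₃ = 5.94π² - 15.9414 ≈ 42.684
Since 0.66π² ≈ 6.514 < 15.9414, λ₁ < 0.
The n=1 mode grows fastest (−λₙ is largest for n=1) → dominates.
Asymptotic: u ~ c₁ sin(πx/1) e^{9.427t} (exponential growth at rate −λ₁ ≈ 9.427).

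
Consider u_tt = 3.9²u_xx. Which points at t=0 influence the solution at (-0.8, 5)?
Domain of dependence: [-20.3, 18.7]. Signals travel at speed 3.9, so data within |x - -0.8| ≤ 3.9·5 = 19.5 can reach the point.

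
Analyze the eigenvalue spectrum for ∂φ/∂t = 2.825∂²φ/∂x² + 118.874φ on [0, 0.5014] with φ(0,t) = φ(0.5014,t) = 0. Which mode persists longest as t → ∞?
Eigenvalues: λₙ = 2.825n²π²/0.5014² - 118.874.
First three modes:
  n=1: λ₁ = 2.825π²/0.5014² - 118.874 ≈ -7.969
  n=2: λ₂ = 11.3π²/0.5014² - 118.874 ≈ 324.744
  n=3: λ₃ = 25.425π²/0.5014² - 118.874 ≈ 879.267
Since 2.825π²/0.5014² ≈ 110.905 < 118.874, λ₁ < 0.
The n=1 mode grows fastest (−λₙ is largest for n=1) → dominates.
Asymptotic: φ ~ c₁ sin(πx/0.5014) e^{7.969t} (exponential growth at rate −λ₁ ≈ 7.969).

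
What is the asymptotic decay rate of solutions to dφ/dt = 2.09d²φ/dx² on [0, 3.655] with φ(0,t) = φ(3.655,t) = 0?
Eigenvalues: λₙ = 2.09n²π²/3.655².
First three modes:
  n=1: λ₁ = 2.09π²/3.655² ≈ 1.544
  n=2: λ₂ = 8.36π²/3.655² ≈ 6.176 (4× faster decay)
  n=3: λ₃ = 18.81π²/3.655² ≈ 13.897 (9× faster decay)
As t → ∞, higher modes decay exponentially faster. The n=1 mode dominates: φ ~ c₁ sin(πx/3.655) e^{-λ₁t}.
Decay rate: λ₁ = 2.09π²/3.655² ≈ 1.544.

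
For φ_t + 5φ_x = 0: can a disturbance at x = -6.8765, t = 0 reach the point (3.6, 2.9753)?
No. Only data at x = -11.2765 affects (3.6, 2.9753). Advection has one-way propagation along characteristics.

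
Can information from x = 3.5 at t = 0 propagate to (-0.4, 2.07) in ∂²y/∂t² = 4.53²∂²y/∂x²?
Yes. The domain of dependence is [-9.7771, 8.9771], and 3.5 ∈ [-9.7771, 8.9771].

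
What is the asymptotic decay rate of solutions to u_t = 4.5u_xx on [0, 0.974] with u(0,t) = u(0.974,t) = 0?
Eigenvalues: λₙ = 4.5n²π²/0.974².
First three modes:
  n=1: λ₁ = 4.5π²/0.974² ≈ 46.816
  n=2: λ₂ = 18π²/0.974² ≈ 187.264 (4× faster decay)
  n=3: λ₃ = 40.5π²/0.974² ≈ 421.344 (9× faster decay)
As t → ∞, higher modes decay exponentially faster. The n=1 mode dominates: u ~ c₁ sin(πx/0.974) e^{-λ₁t}.
Decay rate: λ₁ = 4.5π²/0.974² ≈ 46.816.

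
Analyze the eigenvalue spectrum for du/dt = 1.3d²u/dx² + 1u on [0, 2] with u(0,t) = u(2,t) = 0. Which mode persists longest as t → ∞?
Eigenvalues: λₙ = 1.3n²π²/2² - 1.
First three modes:
  n=1: λ₁ = 1.3π²/2² - 1 ≈ 2.208
  n=2: λ₂ = 5.2π²/2² - 1 ≈ 11.83
  n=3: λ₃ = 11.7π²/2² - 1 ≈ 27.869
Since 1.3π²/2² ≈ 3.208 > 1, all λₙ > 0.
The n=1 mode decays slowest → dominates as t → ∞.
Asymptotic: u ~ c₁ sin(πx/2) e^{-λ₁t} with decay rate λ₁ ≈ 2.208.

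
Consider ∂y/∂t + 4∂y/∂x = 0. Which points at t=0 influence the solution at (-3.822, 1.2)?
A single point: x = -8.622. The characteristic through (-3.822, 1.2) is x - 4t = const, so x = -3.822 - 4·1.2 = -8.622.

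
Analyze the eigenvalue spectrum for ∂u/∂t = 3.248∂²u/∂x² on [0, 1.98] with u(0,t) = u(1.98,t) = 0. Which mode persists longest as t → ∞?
Eigenvalues: λₙ = 3.248n²π²/1.98².
First three modes:
  n=1: λ₁ = 3.248π²/1.98² ≈ 8.177
  n=2: λ₂ = 12.992π²/1.98² ≈ 32.707 (4× faster decay)
  n=3: λ₃ = 29.232π²/1.98² ≈ 73.592 (9× faster decay)
As t → ∞, higher modes decay exponentially faster. The n=1 mode dominates: u ~ c₁ sin(πx/1.98) e^{-λ₁t}.
Decay rate: λ₁ = 3.248π²/1.98² ≈ 8.177.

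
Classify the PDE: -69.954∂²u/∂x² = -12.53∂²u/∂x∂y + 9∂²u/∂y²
Rewriting in standard form: -69.954∂²u/∂x² + 12.53∂²u/∂x∂y - 9∂²u/∂y² = 0. A = -69.954, B = 12.53, C = -9. Discriminant B² - 4AC = -2361.3431. Since -2361.3431 < 0, elliptic.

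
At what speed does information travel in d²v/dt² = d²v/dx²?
Speed = 1. Information travels along characteristics x = x₀ ± 1t.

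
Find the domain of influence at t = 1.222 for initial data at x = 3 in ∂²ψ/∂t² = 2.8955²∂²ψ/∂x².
Domain of influence: [-0.538301, 6.538301]. Data at x = 3 spreads outward at speed 2.8955.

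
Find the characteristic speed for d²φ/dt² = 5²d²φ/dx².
Speed = 5. Information travels along characteristics x = x₀ ± 5t.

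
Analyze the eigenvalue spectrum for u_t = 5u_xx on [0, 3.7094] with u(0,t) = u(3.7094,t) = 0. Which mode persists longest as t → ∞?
Eigenvalues: λₙ = 5n²π²/3.7094².
First three modes:
  n=1: λ₁ = 5π²/3.7094² ≈ 3.586
  n=2: λ₂ = 20π²/3.7094² ≈ 14.346 (4× faster decay)
  n=3: λ₃ = 45π²/3.7094² ≈ 32.278 (9× faster decay)
As t → ∞, higher modes decay exponentially faster. The n=1 mode dominates: u ~ c₁ sin(πx/3.7094) e^{-λ₁t}.
Decay rate: λ₁ = 5π²/3.7094² ≈ 3.586.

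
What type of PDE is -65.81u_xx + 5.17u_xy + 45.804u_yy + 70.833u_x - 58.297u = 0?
With A = -65.81, B = 5.17, C = 45.804, the discriminant is 12084.17386. This is a hyperbolic PDE.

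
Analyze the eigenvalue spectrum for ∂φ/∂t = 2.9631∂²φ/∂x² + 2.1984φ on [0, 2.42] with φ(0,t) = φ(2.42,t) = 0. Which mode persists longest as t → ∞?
Eigenvalues: λₙ = 2.9631n²π²/2.42² - 2.1984.
First three modes:
  n=1: λ₁ = 2.9631π²/2.42² - 2.1984 ≈ 2.795
  n=2: λ₂ = 11.8524π²/2.42² - 2.1984 ≈ 17.776
  n=3: λ₃ = 26.6679π²/2.42² - 2.1984 ≈ 42.744
Since 2.9631π²/2.42² ≈ 4.994 > 2.1984, all λₙ > 0.
The n=1 mode decays slowest → dominates as t → ∞.
Asymptotic: φ ~ c₁ sin(πx/2.42) e^{-λ₁t} with decay rate λ₁ ≈ 2.795.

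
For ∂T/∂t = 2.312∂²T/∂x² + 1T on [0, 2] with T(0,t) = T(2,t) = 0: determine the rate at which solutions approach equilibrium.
Eigenvalues: λₙ = 2.312n²π²/2² - 1.
First three modes:
  n=1: λ₁ = 2.312π²/2² - 1 ≈ 4.705
  n=2: λ₂ = 9.248π²/2² - 1 ≈ 21.819
  n=3: λ₃ = 20.808π²/2² - 1 ≈ 50.342
Since 2.312π²/2² ≈ 5.705 > 1, all λₙ > 0.
The n=1 mode decays slowest → dominates as t → ∞.
Asymptotic: T ~ c₁ sin(πx/2) e^{-λ₁t} with decay rate λ₁ ≈ 4.705.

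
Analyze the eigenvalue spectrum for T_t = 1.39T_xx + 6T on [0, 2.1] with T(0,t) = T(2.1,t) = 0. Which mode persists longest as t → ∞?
Eigenvalues: λₙ = 1.39n²π²/2.1² - 6.
First three modes:
  n=1: λ₁ = 1.39π²/2.1² - 6 ≈ -2.889
  n=2: λ₂ = 5.56π²/2.1² - 6 ≈ 6.443
  n=3: λ₃ = 12.51π²/2.1² - 6 ≈ 21.997
Since 1.39π²/2.1² ≈ 3.111 < 6, λ₁ < 0.
The n=1 mode grows fastest (−λₙ is largest for n=1) → dominates.
Asymptotic: T ~ c₁ sin(πx/2.1) e^{2.889t} (exponential growth at rate −λ₁ ≈ 2.889).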